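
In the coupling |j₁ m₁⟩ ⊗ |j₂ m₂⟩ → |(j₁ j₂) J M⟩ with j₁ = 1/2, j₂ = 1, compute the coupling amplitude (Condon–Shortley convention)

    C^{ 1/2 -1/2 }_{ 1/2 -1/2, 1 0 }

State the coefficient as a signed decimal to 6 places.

√[2·1!0!1!/3! · 0!1!1!1!0!1!] = √(1/3)
  +(−1)^1/∏(1,0,0,0,0,1)! = -1  (running -1)
⟨..|..⟩ = √(1/3)·(-1) = -0.577350

-0.577350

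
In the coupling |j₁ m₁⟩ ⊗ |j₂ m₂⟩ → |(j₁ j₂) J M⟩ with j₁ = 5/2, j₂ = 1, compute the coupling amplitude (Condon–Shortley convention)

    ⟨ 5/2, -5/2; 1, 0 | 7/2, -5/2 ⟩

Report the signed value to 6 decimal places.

+0.534522

j₁+j₂−J=0  J+j₁−j₂=5  J−j₁+j₂=2  j₁+j₂+J+1=8
(j₁±m₁, j₂±m₂, J±M) = (0,5,1,1,1,6)
P² = 28800/7
sum k=0..0:
  [0] +1/120 = 1/120
S = 1/120
C² = P²·S² = 2/7 ; C = +0.534522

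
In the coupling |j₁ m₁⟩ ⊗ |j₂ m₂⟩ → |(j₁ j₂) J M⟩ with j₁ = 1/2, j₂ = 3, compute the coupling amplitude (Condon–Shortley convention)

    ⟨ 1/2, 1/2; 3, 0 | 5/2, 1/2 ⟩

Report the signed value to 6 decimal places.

+√(3/7) = +0.654654

triangle: 1!*0!*5!/7! = 120/5040
(j±m)!: 1!*0!*3!*3!*3!*2! = 432
prefactor² = (2J+1)*Δ*N² = 432/7
  k=0: +1/(0!*1!*0!*3!*0!*2!) = 1/12
Σ = 1/12  ⇒  CG² = 432/7*1/12² = 3/7
CG = +√(3/7) = +0.654654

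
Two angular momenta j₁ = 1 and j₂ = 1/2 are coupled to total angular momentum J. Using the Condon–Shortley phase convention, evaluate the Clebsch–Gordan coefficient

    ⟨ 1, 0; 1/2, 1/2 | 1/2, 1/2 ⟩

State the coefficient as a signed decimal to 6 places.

√[2·1!1!0!/3! · 1!1!1!0!1!0!] = √(1/3)
  +(−1)^1/∏(1,0,0,0,1,0)! = -1  (running -1)
⟨..|..⟩ = √(1/3)·(-1) = -0.577350

−√(1/3) ≈ -0.577350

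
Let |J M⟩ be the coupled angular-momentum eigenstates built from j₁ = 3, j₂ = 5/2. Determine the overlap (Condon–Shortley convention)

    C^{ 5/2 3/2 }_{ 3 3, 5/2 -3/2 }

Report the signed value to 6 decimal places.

+0.617213

triangle: 3!*3!*2!/9! = 72/362880
(j±m)!: 6!*0!*1!*4!*4!*1! = 414720
prefactor² = (2J+1)*Δ*N² = 3456/7
  k=0: +1/(0!*3!*0!*1!*3!*1!) = 1/36
Σ = 1/36  ⇒  CG² = 3456/7*1/36² = 8/21
CG = +√(8/21) = +0.617213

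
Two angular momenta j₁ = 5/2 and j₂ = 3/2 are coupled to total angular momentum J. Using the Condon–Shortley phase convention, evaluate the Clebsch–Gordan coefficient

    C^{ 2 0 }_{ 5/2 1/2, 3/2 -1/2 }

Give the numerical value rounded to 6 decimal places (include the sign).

triangle: 2!*3!*1!/7! = 12/5040
(j±m)!: 3!*2!*1!*2!*2!*2! = 96
prefactor² = (2J+1)*Δ*N² = 8/7
  k=0: +1/(0!*2!*2!*1!*1!*0!) = 1/4
  k=1: −1/(1!*1!*1!*0!*2!*1!) = -1/2
Σ = -1/4  ⇒  CG² = 8/7*(-1/4)² = 1/14
CG = −√(1/14) = -0.267261

-0.267261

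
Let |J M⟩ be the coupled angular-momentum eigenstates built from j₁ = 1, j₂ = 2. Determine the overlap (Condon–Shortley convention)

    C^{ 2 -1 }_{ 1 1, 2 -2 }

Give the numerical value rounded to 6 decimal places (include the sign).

√[5·1!1!3!/6! · 2!0!0!4!1!3!] = √(12)
  +(−1)^0/∏(0,1,0,0,1,3)! = 1/6  (running 1/6)
⟨..|..⟩ = √(12)·(1/6) = +0.577350

+√(1/3) ≈ +0.577350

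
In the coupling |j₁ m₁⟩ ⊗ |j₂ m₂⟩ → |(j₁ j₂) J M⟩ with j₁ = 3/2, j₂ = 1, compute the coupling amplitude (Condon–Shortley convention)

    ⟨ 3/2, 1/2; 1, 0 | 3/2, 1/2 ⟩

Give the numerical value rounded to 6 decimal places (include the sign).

+0.258199  (= +√(1/15))

j₁+j₂−J=1  J+j₁−j₂=2  J−j₁+j₂=1  j₁+j₂+J+1=5
(j₁±m₁, j₂±m₂, J±M) = (2,1,1,1,2,1)
P² = 4/15
sum k=0..1:
  [0] +1/1 = 1
  [1] −1/2 = -1/2
S = 1/2
C² = P²·S² = 1/15 ; C = +0.258199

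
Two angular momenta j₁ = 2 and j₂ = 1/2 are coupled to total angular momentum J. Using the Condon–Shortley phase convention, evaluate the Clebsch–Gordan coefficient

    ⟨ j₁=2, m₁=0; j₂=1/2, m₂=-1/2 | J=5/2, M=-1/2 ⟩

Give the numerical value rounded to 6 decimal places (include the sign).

+√(3/5) ≈ +0.774597

triangle: 0!·4!·1!/6! = 24/720
(j±m)!: 2!·2!·0!·1!·2!·3! = 48
prefactor² = (2J+1)·Δ·N² = 48/5
  k=0: +1/(0!·0!·2!·0!·2!·1!) = 1/4
Σ = 1/4  ⇒  CG² = 48/5·1/4² = 3/5
CG = +√(3/5) = +0.774597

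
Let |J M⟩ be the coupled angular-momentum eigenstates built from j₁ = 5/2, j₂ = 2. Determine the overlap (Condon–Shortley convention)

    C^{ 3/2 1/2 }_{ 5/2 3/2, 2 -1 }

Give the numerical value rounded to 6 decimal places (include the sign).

−√(2/105) = -0.138013

√[4·3!2!1!/7! · 4!1!1!3!2!1!] = √(96/35)
  +(−1)^0/∏(0,3,1,1,1,0)! = 1/6  (running 1/6)
  +(−1)^1/∏(1,2,0,0,2,1)! = -1/4  (running -1/12)
⟨..|..⟩ = √(96/35)·(-1/12) = -0.138013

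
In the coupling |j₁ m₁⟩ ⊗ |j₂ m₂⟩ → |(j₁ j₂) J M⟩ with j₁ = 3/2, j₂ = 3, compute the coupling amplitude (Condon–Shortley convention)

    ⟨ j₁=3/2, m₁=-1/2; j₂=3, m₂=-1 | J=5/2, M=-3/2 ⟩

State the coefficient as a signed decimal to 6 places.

triangle: 2!*1!*4!/8! = 48/40320
(j±m)!: 1!*2!*2!*4!*1!*4! = 2304
prefactor² = (2J+1)*Δ*N² = 576/35
  k=1: −1/(1!*1!*1!*1!*0!*3!) = -1/6
  k=2: +1/(2!*0!*0!*0!*1!*4!) = 1/48
Σ = -7/48  ⇒  CG² = 576/35*(-7/48)² = 7/20
CG = −√(7/20) = -0.591608

−√(7/20) = -0.591608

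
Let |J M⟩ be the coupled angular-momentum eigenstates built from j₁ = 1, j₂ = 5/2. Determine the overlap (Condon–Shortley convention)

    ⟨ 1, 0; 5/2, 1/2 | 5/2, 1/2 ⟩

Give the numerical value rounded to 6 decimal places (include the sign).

j₁+j₂−J=1  J+j₁−j₂=1  J−j₁+j₂=4  j₁+j₂+J+1=7
(j₁±m₁, j₂±m₂, J±M) = (1,1,3,2,3,2)
P² = 144/35
sum k=0..1:
  [0] +1/6 = 1/6
  [1] −1/4 = -1/4
S = -1/12
C² = P²·S² = 1/35 ; C = -0.169031

-0.169031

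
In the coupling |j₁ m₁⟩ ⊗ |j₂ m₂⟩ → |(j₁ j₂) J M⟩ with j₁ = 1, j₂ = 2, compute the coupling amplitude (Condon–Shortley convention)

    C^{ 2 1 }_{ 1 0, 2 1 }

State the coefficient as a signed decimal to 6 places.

√[5·1!1!3!/6! · 1!1!3!1!3!1!] = √(3/2)
  +(−1)^0/∏(0,1,1,3,0,0)! = 1/6  (running 1/6)
  +(−1)^1/∏(1,0,0,2,1,1)! = -1/2  (running -1/3)
⟨..|..⟩ = √(3/2)·(-1/3) = -0.408248

-0.408248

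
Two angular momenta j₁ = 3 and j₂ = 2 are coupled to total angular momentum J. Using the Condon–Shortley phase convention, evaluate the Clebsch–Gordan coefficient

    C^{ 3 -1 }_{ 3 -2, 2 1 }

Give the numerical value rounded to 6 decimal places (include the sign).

+0.500000  (= +√(1/4))

triangle: 2!×4!×2!/9! = 96/362880
(j±m)!: 1!×5!×3!×1!×2!×4! = 34560
prefactor² = (2J+1)×Δ×N² = 64
  k=1: −1/(1!×1!×4!×2!×0!×0!) = -1/48
  k=2: +1/(2!×0!×3!×1!×1!×1!) = 1/12
Σ = 1/16  ⇒  CG² = 64×1/16² = 1/4
CG = +√(1/4) = +0.500000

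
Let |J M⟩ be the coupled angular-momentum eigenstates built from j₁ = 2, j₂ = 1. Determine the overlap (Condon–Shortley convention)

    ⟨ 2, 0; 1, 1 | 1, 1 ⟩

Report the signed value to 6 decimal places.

√[3·2!2!0!/5! · 2!2!2!0!2!0!] = √(8/5)
  +(−1)^2/∏(2,0,0,0,2,0)! = 1/4  (running 1/4)
⟨..|..⟩ = √(8/5)·(1/4) = +0.316228

+0.316228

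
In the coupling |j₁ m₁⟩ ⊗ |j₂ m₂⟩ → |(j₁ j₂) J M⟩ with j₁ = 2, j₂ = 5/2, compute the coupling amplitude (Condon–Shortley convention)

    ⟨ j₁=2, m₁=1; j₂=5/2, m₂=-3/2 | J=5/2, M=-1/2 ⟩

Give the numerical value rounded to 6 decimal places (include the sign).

√[6·2!2!3!/8! · 3!1!1!4!2!3!] = √(216/35)
  +(−1)^0/∏(0,2,1,1,1,2)! = 1/4  (running 1/4)
  +(−1)^1/∏(1,1,0,0,2,3)! = -1/12  (running 1/6)
⟨..|..⟩ = √(216/35)·(1/6) = +0.414039

+√(6/35) ≈ +0.414039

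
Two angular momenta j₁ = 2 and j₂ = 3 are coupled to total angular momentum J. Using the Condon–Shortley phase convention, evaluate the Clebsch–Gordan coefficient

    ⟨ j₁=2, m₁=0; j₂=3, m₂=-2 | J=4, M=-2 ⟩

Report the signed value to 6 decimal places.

+0.585540

triangle: 1!×3!×5!/10! = 720/3628800
(j±m)!: 2!×2!×1!×5!×2!×6! = 691200
prefactor² = (2J+1)×Δ×N² = 8640/7
  k=0: +1/(0!×1!×2!×1!×1!×4!) = 1/48
  k=1: −1/(1!×0!×1!×0!×2!×5!) = -1/240
Σ = 1/60  ⇒  CG² = 8640/7×1/60² = 12/35
CG = +√(12/35) = +0.585540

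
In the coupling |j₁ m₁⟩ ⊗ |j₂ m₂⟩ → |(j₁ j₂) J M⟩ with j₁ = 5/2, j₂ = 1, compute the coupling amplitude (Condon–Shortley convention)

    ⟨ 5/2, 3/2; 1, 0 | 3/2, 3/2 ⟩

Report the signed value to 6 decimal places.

−√(4/15) = -0.516398

√[4·2!3!0!/6! · 4!1!1!1!3!0!] = √(48/5)
  +(−1)^1/∏(1,1,0,0,3,0)! = -1/6  (running -1/6)
⟨..|..⟩ = √(48/5)·(-1/6) = -0.516398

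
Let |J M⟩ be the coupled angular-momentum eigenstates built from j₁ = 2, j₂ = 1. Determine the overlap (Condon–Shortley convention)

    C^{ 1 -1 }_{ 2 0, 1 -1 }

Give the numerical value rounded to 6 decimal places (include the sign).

√[3·2!2!0!/5! · 2!2!0!2!0!2!] = √(8/5)
  +(−1)^0/∏(0,2,2,0,0,0)! = 1/4  (running 1/4)
⟨..|..⟩ = √(8/5)·(1/4) = +0.316228

+√(1/10) ≈ +0.316228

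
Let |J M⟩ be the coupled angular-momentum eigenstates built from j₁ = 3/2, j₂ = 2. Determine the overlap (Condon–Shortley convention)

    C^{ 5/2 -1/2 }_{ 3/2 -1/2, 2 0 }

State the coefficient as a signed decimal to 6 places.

-0.292770  (= −√(3/35))

triangle: 1!×2!×3!/7! = 12/5040
(j±m)!: 1!×2!×2!×2!×2!×3! = 96
prefactor² = (2J+1)×Δ×N² = 48/35
  k=0: +1/(0!×1!×2!×2!×0!×1!) = 1/4
  k=1: −1/(1!×0!×1!×1!×1!×2!) = -1/2
Σ = -1/4  ⇒  CG² = 48/35×(-1/4)² = 3/35
CG = −√(3/35) = -0.292770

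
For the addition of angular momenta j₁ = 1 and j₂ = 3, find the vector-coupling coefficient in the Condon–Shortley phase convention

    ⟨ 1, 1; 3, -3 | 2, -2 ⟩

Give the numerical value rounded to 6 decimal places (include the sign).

+0.845154

j₁+j₂−J=2  J+j₁−j₂=0  J−j₁+j₂=4  j₁+j₂+J+1=7
(j₁±m₁, j₂±m₂, J±M) = (2,0,0,6,0,4)
P² = 11520/7
sum k=0..0:
  [0] +1/48 = 1/48
S = 1/48
C² = P²·S² = 5/7 ; C = +0.845154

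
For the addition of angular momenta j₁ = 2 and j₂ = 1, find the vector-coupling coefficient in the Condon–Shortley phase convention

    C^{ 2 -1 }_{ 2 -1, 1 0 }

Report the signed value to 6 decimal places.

triangle: 1!×3!×1!/6! = 6/720
(j±m)!: 1!×3!×1!×1!×1!×3! = 36
prefactor² = (2J+1)×Δ×N² = 3/2
  k=0: +1/(0!×1!×3!×1!×0!×0!) = 1/6
  k=1: −1/(1!×0!×2!×0!×1!×1!) = -1/2
Σ = -1/3  ⇒  CG² = 3/2×(-1/3)² = 1/6
CG = −√(1/6) = -0.408248

−√(1/6) = -0.408248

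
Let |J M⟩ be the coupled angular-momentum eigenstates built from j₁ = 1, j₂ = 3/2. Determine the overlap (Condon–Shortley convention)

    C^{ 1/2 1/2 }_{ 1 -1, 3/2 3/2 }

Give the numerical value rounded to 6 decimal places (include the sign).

+√(1/2) ≈ +0.707107

√[2·2!0!1!/4! · 0!2!3!0!1!0!] = √(2)
  +(−1)^2/∏(2,0,0,1,0,0)! = 1/2  (running 1/2)
⟨..|..⟩ = √(2)·(1/2) = +0.707107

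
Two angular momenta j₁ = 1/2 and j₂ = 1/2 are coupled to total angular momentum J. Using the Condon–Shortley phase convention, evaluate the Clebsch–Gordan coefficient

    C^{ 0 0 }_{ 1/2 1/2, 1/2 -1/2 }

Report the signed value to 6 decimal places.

j₁+j₂−J=1  J+j₁−j₂=0  J−j₁+j₂=0  j₁+j₂+J+1=2
(j₁±m₁, j₂±m₂, J±M) = (1,0,0,1,0,0)
P² = 1/2
sum k=0..0:
  [0] +1/1 = 1
S = 1
C² = P²·S² = 1/2 ; C = +0.707107

+0.707107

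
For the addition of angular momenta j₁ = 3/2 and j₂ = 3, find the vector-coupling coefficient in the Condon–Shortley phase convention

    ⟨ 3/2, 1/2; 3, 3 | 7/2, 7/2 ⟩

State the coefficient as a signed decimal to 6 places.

√[8·1!2!5!/9! · 2!1!6!0!7!0!] = √(38400)
  +(−1)^1/∏(1,0,0,5,2,0)! = -1/240  (running -1/240)
⟨..|..⟩ = √(38400)·(-1/240) = -0.816497

−√(2/3) ≈ -0.816497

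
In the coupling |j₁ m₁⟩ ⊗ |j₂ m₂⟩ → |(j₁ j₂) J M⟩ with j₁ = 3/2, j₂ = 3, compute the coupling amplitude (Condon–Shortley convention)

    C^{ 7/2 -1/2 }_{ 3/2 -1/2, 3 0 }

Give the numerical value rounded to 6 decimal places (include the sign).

triangle: 1!·2!·5!/9! = 240/362880
(j±m)!: 1!·2!·3!·3!·3!·4! = 10368
prefactor² = (2J+1)·Δ·N² = 384/7
  k=0: +1/(0!·1!·2!·3!·0!·2!) = 1/24
  k=1: −1/(1!·0!·1!·2!·1!·3!) = -1/12
Σ = -1/24  ⇒  CG² = 384/7·(-1/24)² = 2/21
CG = −√(2/21) = -0.308607

−√(2/21) ≈ -0.308607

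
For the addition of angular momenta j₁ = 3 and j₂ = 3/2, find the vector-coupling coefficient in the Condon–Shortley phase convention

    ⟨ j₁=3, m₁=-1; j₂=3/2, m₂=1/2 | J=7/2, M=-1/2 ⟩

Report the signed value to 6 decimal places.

-0.534522

triangle: 1!×5!×2!/9! = 240/362880
(j±m)!: 2!×4!×2!×1!×3!×4! = 13824
prefactor² = (2J+1)×Δ×N² = 512/7
  k=0: +1/(0!×1!×4!×2!×1!×0!) = 1/48
  k=1: −1/(1!×0!×3!×1!×2!×1!) = -1/12
Σ = -1/16  ⇒  CG² = 512/7×(-1/16)² = 2/7
CG = −√(2/7) = -0.534522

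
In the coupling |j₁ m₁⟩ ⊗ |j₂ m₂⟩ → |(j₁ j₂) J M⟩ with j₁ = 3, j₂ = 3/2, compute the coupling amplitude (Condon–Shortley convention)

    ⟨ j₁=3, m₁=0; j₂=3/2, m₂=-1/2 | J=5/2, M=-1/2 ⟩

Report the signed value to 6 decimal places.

j₁+j₂−J=2  J+j₁−j₂=4  J−j₁+j₂=1  j₁+j₂+J+1=8
(j₁±m₁, j₂±m₂, J±M) = (3,3,1,2,2,3)
P² = 216/35
sum k=0..1:
  [0] +1/12 = 1/12
  [1] −1/4 = -1/4
S = -1/6
C² = P²·S² = 6/35 ; C = -0.414039

−√(6/35) ≈ -0.414039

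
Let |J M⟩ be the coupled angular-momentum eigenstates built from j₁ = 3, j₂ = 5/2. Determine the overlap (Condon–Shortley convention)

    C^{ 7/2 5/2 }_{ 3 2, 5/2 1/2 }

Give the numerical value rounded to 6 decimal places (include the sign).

triangle: 2!·4!·3!/10! = 288/3628800
(j±m)!: 5!·1!·3!·2!·6!·1! = 1036800
prefactor² = (2J+1)·Δ·N² = 4608/7
  k=0: +1/(0!·2!·1!·3!·3!·0!) = 1/72
  k=1: −1/(1!·1!·0!·2!·4!·1!) = -1/48
Σ = -1/144  ⇒  CG² = 4608/7·(-1/144)² = 2/63
CG = −√(2/63) = -0.178174

−√(2/63) ≈ -0.178174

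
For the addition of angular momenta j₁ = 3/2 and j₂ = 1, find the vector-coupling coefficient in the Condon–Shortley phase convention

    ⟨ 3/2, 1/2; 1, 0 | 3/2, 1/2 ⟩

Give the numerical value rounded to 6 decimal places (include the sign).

+√(1/15) = +0.258199

√[4·1!2!1!/5! · 2!1!1!1!2!1!] = √(4/15)
  +(−1)^0/∏(0,1,1,1,1,0)! = 1  (running 1)
  +(−1)^1/∏(1,0,0,0,2,1)! = -1/2  (running 1/2)
⟨..|..⟩ = √(4/15)·(1/2) = +0.258199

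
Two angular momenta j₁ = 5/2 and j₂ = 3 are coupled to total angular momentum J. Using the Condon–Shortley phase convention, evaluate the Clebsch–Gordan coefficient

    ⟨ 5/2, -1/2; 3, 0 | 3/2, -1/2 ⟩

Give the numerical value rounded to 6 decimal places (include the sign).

+√(4/35) = +0.338062

j₁+j₂−J=4  J+j₁−j₂=1  J−j₁+j₂=2  j₁+j₂+J+1=8
(j₁±m₁, j₂±m₂, J±M) = (2,3,3,3,1,2)
P² = 144/35
sum k=2..3:
  [2] +1/4 = 1/4
  [3] −1/12 = -1/12
S = 1/6
C² = P²·S² = 4/35 ; C = +0.338062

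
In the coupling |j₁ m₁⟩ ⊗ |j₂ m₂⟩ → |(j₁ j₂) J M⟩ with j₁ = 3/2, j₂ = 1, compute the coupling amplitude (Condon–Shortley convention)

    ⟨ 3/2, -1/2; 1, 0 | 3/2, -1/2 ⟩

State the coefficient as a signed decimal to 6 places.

−√(1/15) ≈ -0.258199

√[4·1!2!1!/5! · 1!2!1!1!1!2!] = √(4/15)
  +(−1)^0/∏(0,1,2,1,0,0)! = 1/2  (running 1/2)
  +(−1)^1/∏(1,0,1,0,1,1)! = -1  (running -1/2)
⟨..|..⟩ = √(4/15)·(-1/2) = -0.258199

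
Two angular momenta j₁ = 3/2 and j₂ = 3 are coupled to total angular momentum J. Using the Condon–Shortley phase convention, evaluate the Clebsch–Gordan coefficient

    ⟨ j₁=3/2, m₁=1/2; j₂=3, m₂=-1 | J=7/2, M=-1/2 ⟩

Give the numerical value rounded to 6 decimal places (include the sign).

√[8·1!2!5!/9! · 2!1!2!4!3!4!] = √(512/7)
  +(−1)^0/∏(0,1,1,2,1,3)! = 1/12  (running 1/12)
  +(−1)^1/∏(1,0,0,1,2,4)! = -1/48  (running 1/16)
⟨..|..⟩ = √(512/7)·(1/16) = +0.534522

+√(2/7) ≈ +0.534522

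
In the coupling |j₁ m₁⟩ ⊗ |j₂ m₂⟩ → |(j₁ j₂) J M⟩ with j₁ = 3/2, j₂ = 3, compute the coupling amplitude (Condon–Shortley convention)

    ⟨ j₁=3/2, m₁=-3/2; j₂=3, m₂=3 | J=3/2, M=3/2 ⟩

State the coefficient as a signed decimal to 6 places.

√[4·3!0!3!/7! · 0!3!6!0!3!0!] = √(5184/7)
  +(−1)^3/∏(3,0,0,3,0,0)! = -1/36  (running -1/36)
⟨..|..⟩ = √(5184/7)·(-1/36) = -0.755929

−√(4/7) = -0.755929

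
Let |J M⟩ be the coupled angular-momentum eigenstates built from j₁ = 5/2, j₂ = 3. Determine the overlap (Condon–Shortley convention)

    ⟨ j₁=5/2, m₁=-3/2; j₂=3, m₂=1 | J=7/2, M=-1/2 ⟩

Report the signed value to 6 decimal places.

+0.356348  (= +√(8/63))

triangle: 2!·3!·4!/10! = 288/3628800
(j±m)!: 1!·4!·4!·2!·3!·4! = 165888
prefactor² = (2J+1)·Δ·N² = 18432/175
  k=1: −1/(1!·1!·3!·3!·0!·1!) = -1/36
  k=2: +1/(2!·0!·2!·2!·1!·2!) = 1/16
Σ = 5/144  ⇒  CG² = 18432/175·5/144² = 8/63
CG = +√(8/63) = +0.356348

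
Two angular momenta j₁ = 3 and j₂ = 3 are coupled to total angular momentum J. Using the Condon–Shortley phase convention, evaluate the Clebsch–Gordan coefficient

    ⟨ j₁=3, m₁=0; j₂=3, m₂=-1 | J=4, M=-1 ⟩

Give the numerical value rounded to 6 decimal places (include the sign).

√[9·2!4!4!/11! · 3!3!2!4!3!5!] = √(124416/385)
  +(−1)^0/∏(0,2,3,2,1,2)! = 1/48  (running 1/48)
  +(−1)^1/∏(1,1,2,1,2,3)! = -1/24  (running -1/48)
  +(−1)^2/∏(2,0,1,0,3,4)! = 1/288  (running -5/288)
⟨..|..⟩ = √(124416/385)·(-5/288) = -0.312094

-0.312094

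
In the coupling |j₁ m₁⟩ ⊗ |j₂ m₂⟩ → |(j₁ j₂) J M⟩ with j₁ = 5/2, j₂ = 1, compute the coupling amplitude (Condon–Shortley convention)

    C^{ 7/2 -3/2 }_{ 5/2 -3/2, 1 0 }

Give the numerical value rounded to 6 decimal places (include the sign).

+0.690066  (= +√(10/21))

√[8·0!5!2!/8! · 1!4!1!1!2!5!] = √(1920/7)
  +(−1)^0/∏(0,0,4,1,1,1)! = 1/24  (running 1/24)
⟨..|..⟩ = √(1920/7)·(1/24) = +0.690066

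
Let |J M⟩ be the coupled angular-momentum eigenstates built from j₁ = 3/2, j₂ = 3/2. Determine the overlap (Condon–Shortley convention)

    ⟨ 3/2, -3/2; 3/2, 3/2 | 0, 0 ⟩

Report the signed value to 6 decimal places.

triangle: 3!*0!*0!/4! = 6/24
(j±m)!: 0!*3!*3!*0!*0!*0! = 36
prefactor² = (2J+1)*Δ*N² = 9
  k=3: −1/(3!*0!*0!*0!*0!*0!) = -1/6
Σ = -1/6  ⇒  CG² = 9*(-1/6)² = 1/4
CG = −√(1/4) = -0.500000

-0.500000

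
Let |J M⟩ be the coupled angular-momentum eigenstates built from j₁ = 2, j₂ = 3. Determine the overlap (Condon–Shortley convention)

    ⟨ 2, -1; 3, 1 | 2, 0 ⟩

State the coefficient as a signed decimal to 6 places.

j₁+j₂−J=3  J+j₁−j₂=1  J−j₁+j₂=3  j₁+j₂+J+1=8
(j₁±m₁, j₂±m₂, J±M) = (1,3,4,2,2,2)
P² = 36/7
sum k=2..3:
  [2] +1/4 = 1/4
  [3] −1/12 = -1/12
S = 1/6
C² = P²·S² = 1/7 ; C = +0.377964

+0.377964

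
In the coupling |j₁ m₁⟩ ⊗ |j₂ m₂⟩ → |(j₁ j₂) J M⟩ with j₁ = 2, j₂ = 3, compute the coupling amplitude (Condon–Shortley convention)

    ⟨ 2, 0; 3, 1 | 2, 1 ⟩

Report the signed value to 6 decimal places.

+√(1/7) ≈ +0.377964

√[5·3!1!3!/8! · 2!2!4!2!3!1!] = √(36/7)
  +(−1)^1/∏(1,2,1,3,0,0)! = -1/12  (running -1/12)
  +(−1)^2/∏(2,1,0,2,1,1)! = 1/4  (running 1/6)
⟨..|..⟩ = √(36/7)·(1/6) = +0.377964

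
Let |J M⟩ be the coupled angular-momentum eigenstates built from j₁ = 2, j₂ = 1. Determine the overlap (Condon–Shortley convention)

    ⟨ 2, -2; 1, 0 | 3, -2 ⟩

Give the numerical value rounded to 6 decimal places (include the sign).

j₁+j₂−J=0  J+j₁−j₂=4  J−j₁+j₂=2  j₁+j₂+J+1=7
(j₁±m₁, j₂±m₂, J±M) = (0,4,1,1,1,5)
P² = 192
sum k=0..0:
  [0] +1/24 = 1/24
S = 1/24
C² = P²·S² = 1/3 ; C = +0.577350

+√(1/3) ≈ +0.577350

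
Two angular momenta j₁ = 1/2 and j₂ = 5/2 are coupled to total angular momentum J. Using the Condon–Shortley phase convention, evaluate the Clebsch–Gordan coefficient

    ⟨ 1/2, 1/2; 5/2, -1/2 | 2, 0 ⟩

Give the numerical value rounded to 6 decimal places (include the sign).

triangle: 1!·0!·4!/6! = 24/720
(j±m)!: 1!·0!·2!·3!·2!·2! = 48
prefactor² = (2J+1)·Δ·N² = 8
  k=0: +1/(0!·1!·0!·2!·0!·2!) = 1/4
Σ = 1/4  ⇒  CG² = 8·1/4² = 1/2
CG = +√(1/2) = +0.707107

+0.707107  (= +√(1/2))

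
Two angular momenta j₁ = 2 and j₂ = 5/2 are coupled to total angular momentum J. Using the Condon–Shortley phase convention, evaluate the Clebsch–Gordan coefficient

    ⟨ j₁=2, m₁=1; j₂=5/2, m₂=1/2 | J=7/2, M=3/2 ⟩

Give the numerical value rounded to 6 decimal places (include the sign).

√[8·1!3!4!/9! · 3!1!3!2!5!2!] = √(384/7)
  +(−1)^0/∏(0,1,1,3,2,1)! = 1/12  (running 1/12)
  +(−1)^1/∏(1,0,0,2,3,2)! = -1/24  (running 1/24)
⟨..|..⟩ = √(384/7)·(1/24) = +0.308607

+0.308607  (= +√(2/21))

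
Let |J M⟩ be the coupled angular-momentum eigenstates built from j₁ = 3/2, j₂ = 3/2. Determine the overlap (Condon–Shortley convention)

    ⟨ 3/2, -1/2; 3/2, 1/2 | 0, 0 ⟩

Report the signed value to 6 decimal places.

+√(1/4) ≈ +0.500000

triangle: 3!·0!·0!/4! = 6/24
(j±m)!: 1!·2!·2!·1!·0!·0! = 4
prefactor² = (2J+1)·Δ·N² = 1
  k=2: +1/(2!·1!·0!·0!·0!·0!) = 1/2
Σ = 1/2  ⇒  CG² = 1·1/2² = 1/4
CG = +√(1/4) = +0.500000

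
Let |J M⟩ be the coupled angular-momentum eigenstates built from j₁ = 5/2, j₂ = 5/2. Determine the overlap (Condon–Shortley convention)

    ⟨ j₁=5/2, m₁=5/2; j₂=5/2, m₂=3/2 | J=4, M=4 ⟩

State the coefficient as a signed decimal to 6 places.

j₁+j₂−J=1  J+j₁−j₂=4  J−j₁+j₂=4  j₁+j₂+J+1=10
(j₁±m₁, j₂±m₂, J±M) = (5,0,4,1,8,0)
P² = 165888
sum k=0..0:
  [0] +1/576 = 1/576
S = 1/576
C² = P²·S² = 1/2 ; C = +0.707107

+0.707107  (= +√(1/2))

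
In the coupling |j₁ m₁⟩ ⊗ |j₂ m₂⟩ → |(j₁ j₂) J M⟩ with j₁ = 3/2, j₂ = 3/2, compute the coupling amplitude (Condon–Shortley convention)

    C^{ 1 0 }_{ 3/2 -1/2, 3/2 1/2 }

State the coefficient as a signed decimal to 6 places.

triangle: 2!×1!×1!/5! = 2/120
(j±m)!: 1!×2!×2!×1!×1!×1! = 4
prefactor² = (2J+1)×Δ×N² = 1/5
  k=1: −1/(1!×1!×1!×1!×0!×0!) = -1
  k=2: +1/(2!×0!×0!×0!×1!×1!) = 1/2
Σ = -1/2  ⇒  CG² = 1/5×(-1/2)² = 1/20
CG = −√(1/20) = -0.223607

−√(1/20) ≈ -0.223607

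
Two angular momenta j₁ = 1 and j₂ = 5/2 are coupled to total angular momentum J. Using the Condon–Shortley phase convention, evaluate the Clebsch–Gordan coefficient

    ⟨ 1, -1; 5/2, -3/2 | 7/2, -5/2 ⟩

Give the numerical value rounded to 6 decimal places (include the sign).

j₁+j₂−J=0  J+j₁−j₂=2  J−j₁+j₂=5  j₁+j₂+J+1=8
(j₁±m₁, j₂±m₂, J±M) = (0,2,1,4,1,6)
P² = 11520/7
sum k=0..0:
  [0] +1/48 = 1/48
S = 1/48
C² = P²·S² = 5/7 ; C = +0.845154

+√(5/7) = +0.845154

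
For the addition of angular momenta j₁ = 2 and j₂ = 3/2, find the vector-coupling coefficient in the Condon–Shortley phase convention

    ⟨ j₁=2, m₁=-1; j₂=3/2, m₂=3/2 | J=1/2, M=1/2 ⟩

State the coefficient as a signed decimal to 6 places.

-0.316228  (= −√(1/10))

triangle: 3!·1!·0!/5! = 6/120
(j±m)!: 1!·3!·3!·0!·1!·0! = 36
prefactor² = (2J+1)·Δ·N² = 18/5
  k=3: −1/(3!·0!·0!·0!·1!·0!) = -1/6
Σ = -1/6  ⇒  CG² = 18/5·(-1/6)² = 1/10
CG = −√(1/10) = -0.316228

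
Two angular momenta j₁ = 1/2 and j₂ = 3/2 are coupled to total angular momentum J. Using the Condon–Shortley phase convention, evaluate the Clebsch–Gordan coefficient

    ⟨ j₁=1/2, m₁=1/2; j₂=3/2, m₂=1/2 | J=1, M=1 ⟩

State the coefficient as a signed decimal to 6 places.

√[3·1!0!2!/4! · 1!0!2!1!2!0!] = √(1)
  +(−1)^0/∏(0,1,0,2,0,0)! = 1/2  (running 1/2)
⟨..|..⟩ = √(1)·(1/2) = +0.500000

+√(1/4) ≈ +0.500000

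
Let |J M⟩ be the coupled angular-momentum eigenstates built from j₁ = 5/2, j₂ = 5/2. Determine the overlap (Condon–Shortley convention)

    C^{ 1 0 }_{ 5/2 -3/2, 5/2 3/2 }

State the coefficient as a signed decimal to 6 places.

-0.358569

j₁+j₂−J=4  J+j₁−j₂=1  J−j₁+j₂=1  j₁+j₂+J+1=7
(j₁±m₁, j₂±m₂, J±M) = (1,4,4,1,1,1)
P² = 288/35
sum k=3..4:
  [3] −1/6 = -1/6
  [4] +1/24 = 1/24
S = -1/8
C² = P²·S² = 9/70 ; C = -0.358569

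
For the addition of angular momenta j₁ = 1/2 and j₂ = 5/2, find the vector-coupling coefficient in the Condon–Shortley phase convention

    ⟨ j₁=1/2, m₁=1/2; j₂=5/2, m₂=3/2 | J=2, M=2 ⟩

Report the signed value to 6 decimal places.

+√(1/6) ≈ +0.408248

j₁+j₂−J=1  J+j₁−j₂=0  J−j₁+j₂=4  j₁+j₂+J+1=6
(j₁±m₁, j₂±m₂, J±M) = (1,0,4,1,4,0)
P² = 96
sum k=0..0:
  [0] +1/24 = 1/24
S = 1/24
C² = P²·S² = 1/6 ; C = +0.408248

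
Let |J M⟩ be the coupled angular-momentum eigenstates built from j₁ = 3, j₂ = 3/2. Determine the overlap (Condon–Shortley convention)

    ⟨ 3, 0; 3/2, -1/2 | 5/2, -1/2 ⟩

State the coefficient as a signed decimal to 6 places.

-0.414039  (= −√(6/35))

triangle: 2!*4!*1!/8! = 48/40320
(j±m)!: 3!*3!*1!*2!*2!*3! = 864
prefactor² = (2J+1)*Δ*N² = 216/35
  k=0: +1/(0!*2!*3!*1!*1!*0!) = 1/12
  k=1: −1/(1!*1!*2!*0!*2!*1!) = -1/4
Σ = -1/6  ⇒  CG² = 216/35*(-1/6)² = 6/35
CG = −√(6/35) = -0.414039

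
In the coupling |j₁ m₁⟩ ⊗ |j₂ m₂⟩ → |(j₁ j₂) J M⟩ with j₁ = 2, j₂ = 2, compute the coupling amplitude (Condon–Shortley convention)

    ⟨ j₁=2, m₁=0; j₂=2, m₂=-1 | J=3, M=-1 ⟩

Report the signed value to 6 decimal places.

+0.447214  (= +√(1/5))

triangle: 1!×3!×3!/8! = 36/40320
(j±m)!: 2!×2!×1!×3!×2!×4! = 1152
prefactor² = (2J+1)×Δ×N² = 36/5
  k=0: +1/(0!×1!×2!×1!×1!×2!) = 1/4
  k=1: −1/(1!×0!×1!×0!×2!×3!) = -1/12
Σ = 1/6  ⇒  CG² = 36/5×1/6² = 1/5
CG = +√(1/5) = +0.447214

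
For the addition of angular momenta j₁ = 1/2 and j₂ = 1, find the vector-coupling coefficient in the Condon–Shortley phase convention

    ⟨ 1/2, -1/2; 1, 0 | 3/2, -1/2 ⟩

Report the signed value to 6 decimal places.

+√(2/3) = +0.816497

triangle: 0!×1!×2!/4! = 2/24
(j±m)!: 0!×1!×1!×1!×1!×2! = 2
prefactor² = (2J+1)×Δ×N² = 2/3
  k=0: +1/(0!×0!×1!×1!×0!×1!) = 1
Σ = 1  ⇒  CG² = 2/3×1² = 2/3
CG = +√(2/3) = +0.816497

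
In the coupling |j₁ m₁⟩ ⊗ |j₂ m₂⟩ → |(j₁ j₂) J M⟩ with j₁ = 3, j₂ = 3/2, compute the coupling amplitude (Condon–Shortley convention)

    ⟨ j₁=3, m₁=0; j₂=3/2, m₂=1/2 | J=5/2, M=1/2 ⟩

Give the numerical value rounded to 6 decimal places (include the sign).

-0.414039

√[6·2!4!1!/8! · 3!3!2!1!3!2!] = √(216/35)
  +(−1)^1/∏(1,1,2,1,2,0)! = -1/4  (running -1/4)
  +(−1)^2/∏(2,0,1,0,3,1)! = 1/12  (running -1/6)
⟨..|..⟩ = √(216/35)·(-1/6) = -0.414039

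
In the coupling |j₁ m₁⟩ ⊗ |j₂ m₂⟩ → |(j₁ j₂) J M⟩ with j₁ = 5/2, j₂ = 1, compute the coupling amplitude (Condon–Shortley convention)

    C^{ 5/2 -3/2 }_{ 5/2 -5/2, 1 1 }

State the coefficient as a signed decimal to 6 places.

triangle: 1!·4!·1!/7! = 24/5040
(j±m)!: 0!·5!·2!·0!·1!·4! = 5760
prefactor² = (2J+1)·Δ·N² = 1152/7
  k=1: −1/(1!·0!·4!·1!·0!·0!) = -1/24
Σ = -1/24  ⇒  CG² = 1152/7·(-1/24)² = 2/7
CG = −√(2/7) = -0.534522

-0.534522  (= −√(2/7))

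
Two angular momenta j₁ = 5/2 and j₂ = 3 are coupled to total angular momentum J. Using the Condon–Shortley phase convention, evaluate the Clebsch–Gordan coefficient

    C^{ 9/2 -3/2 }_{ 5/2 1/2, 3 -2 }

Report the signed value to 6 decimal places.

j₁+j₂−J=1  J+j₁−j₂=4  J−j₁+j₂=5  j₁+j₂+J+1=11
(j₁±m₁, j₂±m₂, J±M) = (3,2,1,5,3,6)
P² = 345600/77
sum k=0..1:
  [0] +1/96 = 1/96
  [1] −1/720 = -1/720
S = 13/1440
C² = P²·S² = 169/462 ; C = +0.604815

+0.604815  (= +√(169/462))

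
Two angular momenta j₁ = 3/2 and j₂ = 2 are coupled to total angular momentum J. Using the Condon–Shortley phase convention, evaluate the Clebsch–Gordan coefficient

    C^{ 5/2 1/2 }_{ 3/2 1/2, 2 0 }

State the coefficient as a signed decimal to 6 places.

√[6·1!2!3!/7! · 2!1!2!2!3!2!] = √(48/35)
  +(−1)^0/∏(0,1,1,2,1,1)! = 1/2  (running 1/2)
  +(−1)^1/∏(1,0,0,1,2,2)! = -1/4  (running 1/4)
⟨..|..⟩ = √(48/35)·(1/4) = +0.292770

+√(3/35) = +0.292770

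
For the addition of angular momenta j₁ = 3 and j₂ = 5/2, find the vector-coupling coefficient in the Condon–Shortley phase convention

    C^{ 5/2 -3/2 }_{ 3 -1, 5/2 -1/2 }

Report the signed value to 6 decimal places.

triangle: 3!×3!×2!/9! = 72/362880
(j±m)!: 2!×4!×2!×3!×1!×4! = 13824
prefactor² = (2J+1)×Δ×N² = 576/35
  k=1: −1/(1!×2!×3!×1!×0!×1!) = -1/12
  k=2: +1/(2!×1!×2!×0!×1!×2!) = 1/8
Σ = 1/24  ⇒  CG² = 576/35×1/24² = 1/35
CG = +√(1/35) = +0.169031

+0.169031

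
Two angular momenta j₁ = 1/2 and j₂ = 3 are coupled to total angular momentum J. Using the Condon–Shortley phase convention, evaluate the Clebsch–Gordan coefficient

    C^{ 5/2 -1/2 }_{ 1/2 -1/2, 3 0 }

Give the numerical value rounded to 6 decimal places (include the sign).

√[6·1!0!5!/7! · 0!1!3!3!2!3!] = √(432/7)
  +(−1)^1/∏(1,0,0,2,0,3)! = -1/12  (running -1/12)
⟨..|..⟩ = √(432/7)·(-1/12) = -0.654654

−√(3/7) ≈ -0.654654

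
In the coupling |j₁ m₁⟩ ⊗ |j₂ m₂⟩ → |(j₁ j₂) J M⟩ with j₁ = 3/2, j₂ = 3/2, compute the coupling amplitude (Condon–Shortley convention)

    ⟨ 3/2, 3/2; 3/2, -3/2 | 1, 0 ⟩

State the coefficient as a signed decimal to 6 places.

+√(9/20) ≈ +0.670820

√[3·2!1!1!/5! · 3!0!0!3!1!1!] = √(9/5)
  +(−1)^0/∏(0,2,0,0,1,1)! = 1/2  (running 1/2)
⟨..|..⟩ = √(9/5)·(1/2) = +0.670820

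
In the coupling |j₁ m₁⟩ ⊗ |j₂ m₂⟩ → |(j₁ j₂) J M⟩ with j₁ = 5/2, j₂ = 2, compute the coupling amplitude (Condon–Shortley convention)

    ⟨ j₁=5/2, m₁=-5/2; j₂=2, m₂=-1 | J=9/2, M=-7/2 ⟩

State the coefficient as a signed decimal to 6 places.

+√(4/9) = +0.666667

triangle: 0!*5!*4!/10! = 2880/3628800
(j±m)!: 0!*5!*1!*3!*1!*8! = 29030400
prefactor² = (2J+1)*Δ*N² = 230400
  k=0: +1/(0!*0!*5!*1!*0!*3!) = 1/720
Σ = 1/720  ⇒  CG² = 230400*1/720² = 4/9
CG = +√(4/9) = +0.666667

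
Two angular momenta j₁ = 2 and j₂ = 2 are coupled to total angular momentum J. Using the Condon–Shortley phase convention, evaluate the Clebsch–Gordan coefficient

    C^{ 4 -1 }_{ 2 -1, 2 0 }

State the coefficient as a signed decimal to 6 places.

+0.654654

√[9·0!4!4!/9! · 1!3!2!2!3!5!] = √(1728/7)
  +(−1)^0/∏(0,0,3,2,1,2)! = 1/24  (running 1/24)
⟨..|..⟩ = √(1728/7)·(1/24) = +0.654654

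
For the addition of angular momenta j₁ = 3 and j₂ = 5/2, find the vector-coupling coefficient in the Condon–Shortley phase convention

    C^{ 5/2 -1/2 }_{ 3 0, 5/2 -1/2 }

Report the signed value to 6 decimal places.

√[6·3!3!2!/9! · 3!3!2!3!2!3!] = √(216/35)
  +(−1)^0/∏(0,3,3,2,0,0)! = 1/72  (running 1/72)
  +(−1)^1/∏(1,2,2,1,1,1)! = -1/4  (running -17/72)
  +(−1)^2/∏(2,1,1,0,2,2)! = 1/8  (running -1/9)
⟨..|..⟩ = √(216/35)·(-1/9) = -0.276026

−√(8/105) = -0.276026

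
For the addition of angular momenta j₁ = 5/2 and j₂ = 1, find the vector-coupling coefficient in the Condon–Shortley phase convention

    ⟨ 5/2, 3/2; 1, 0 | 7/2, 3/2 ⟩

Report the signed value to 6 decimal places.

triangle: 0!×5!×2!/8! = 240/40320
(j±m)!: 4!×1!×1!×1!×5!×2! = 5760
prefactor² = (2J+1)×Δ×N² = 1920/7
  k=0: +1/(0!×0!×1!×1!×4!×1!) = 1/24
Σ = 1/24  ⇒  CG² = 1920/7×1/24² = 10/21
CG = +√(10/21) = +0.690066

+√(10/21) ≈ +0.690066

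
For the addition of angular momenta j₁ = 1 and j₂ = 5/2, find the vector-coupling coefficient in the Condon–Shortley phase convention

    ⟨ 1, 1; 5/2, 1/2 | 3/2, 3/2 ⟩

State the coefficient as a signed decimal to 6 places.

√[4·2!0!3!/6! · 2!0!3!2!3!0!] = √(48/5)
  +(−1)^0/∏(0,2,0,3,0,0)! = 1/12  (running 1/12)
⟨..|..⟩ = √(48/5)·(1/12) = +0.258199

+0.258199  (= +√(1/15))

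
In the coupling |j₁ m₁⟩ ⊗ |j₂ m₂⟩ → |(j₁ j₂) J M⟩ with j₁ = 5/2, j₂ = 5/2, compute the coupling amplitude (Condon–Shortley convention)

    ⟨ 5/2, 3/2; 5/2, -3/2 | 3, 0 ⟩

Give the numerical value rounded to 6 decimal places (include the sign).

√[7·2!3!3!/9! · 4!1!1!4!3!3!] = √(144/5)
  +(−1)^0/∏(0,2,1,1,2,2)! = 1/8  (running 1/8)
  +(−1)^1/∏(1,1,0,0,3,3)! = -1/36  (running 7/72)
⟨..|..⟩ = √(144/5)·(7/72) = +0.521749

+0.521749  (= +√(49/180))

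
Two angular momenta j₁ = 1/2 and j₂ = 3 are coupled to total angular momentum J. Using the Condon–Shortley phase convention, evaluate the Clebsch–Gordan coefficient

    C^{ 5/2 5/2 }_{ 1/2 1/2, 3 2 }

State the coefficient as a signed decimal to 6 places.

+√(1/7) ≈ +0.377964

√[6·1!0!5!/7! · 1!0!5!1!5!0!] = √(14400/7)
  +(−1)^0/∏(0,1,0,5,0,0)! = 1/120  (running 1/120)
⟨..|..⟩ = √(14400/7)·(1/120) = +0.377964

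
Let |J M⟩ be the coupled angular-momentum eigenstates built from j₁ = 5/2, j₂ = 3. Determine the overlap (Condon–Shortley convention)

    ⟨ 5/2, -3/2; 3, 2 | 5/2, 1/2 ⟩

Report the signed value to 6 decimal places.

triangle: 3!×2!×3!/9! = 72/362880
(j±m)!: 1!×4!×5!×1!×3!×2! = 34560
prefactor² = (2J+1)×Δ×N² = 288/7
  k=2: +1/(2!×1!×2!×3!×0!×0!) = 1/24
  k=3: −1/(3!×0!×1!×2!×1!×1!) = -1/12
Σ = -1/24  ⇒  CG² = 288/7×(-1/24)² = 1/14
CG = −√(1/14) = -0.267261

−√(1/14) ≈ -0.267261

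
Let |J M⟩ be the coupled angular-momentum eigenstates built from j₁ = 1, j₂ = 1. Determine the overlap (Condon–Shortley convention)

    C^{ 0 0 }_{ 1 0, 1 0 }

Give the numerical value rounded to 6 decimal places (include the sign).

triangle: 2!×0!×0!/3! = 2/6
(j±m)!: 1!×1!×1!×1!×0!×0! = 1
prefactor² = (2J+1)×Δ×N² = 1/3
  k=1: −1/(1!×1!×0!×0!×0!×0!) = -1
Σ = -1  ⇒  CG² = 1/3×(-1)² = 1/3
CG = −√(1/3) = -0.577350

−√(1/3) ≈ -0.577350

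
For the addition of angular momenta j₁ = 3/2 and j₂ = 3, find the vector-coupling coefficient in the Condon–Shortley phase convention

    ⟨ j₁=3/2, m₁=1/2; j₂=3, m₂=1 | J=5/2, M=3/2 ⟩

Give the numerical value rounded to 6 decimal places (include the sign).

-0.591608  (= −√(7/20))

j₁+j₂−J=2  J+j₁−j₂=1  J−j₁+j₂=4  j₁+j₂+J+1=8
(j₁±m₁, j₂±m₂, J±M) = (2,1,4,2,4,1)
P² = 576/35
sum k=0..1:
  [0] +1/48 = 1/48
  [1] −1/6 = -1/6
S = -7/48
C² = P²·S² = 7/20 ; C = -0.591608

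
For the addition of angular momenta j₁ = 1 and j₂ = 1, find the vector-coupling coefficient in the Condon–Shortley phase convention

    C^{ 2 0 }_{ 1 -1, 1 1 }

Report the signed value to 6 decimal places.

j₁+j₂−J=0  J+j₁−j₂=2  J−j₁+j₂=2  j₁+j₂+J+1=5
(j₁±m₁, j₂±m₂, J±M) = (0,2,2,0,2,2)
P² = 8/3
sum k=0..0:
  [0] +1/4 = 1/4
S = 1/4
C² = P²·S² = 1/6 ; C = +0.408248

+0.408248  (= +√(1/6))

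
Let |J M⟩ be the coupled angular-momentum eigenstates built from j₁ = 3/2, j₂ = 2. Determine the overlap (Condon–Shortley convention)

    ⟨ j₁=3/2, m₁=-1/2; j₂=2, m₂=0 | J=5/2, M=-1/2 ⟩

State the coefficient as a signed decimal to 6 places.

j₁+j₂−J=1  J+j₁−j₂=2  J−j₁+j₂=3  j₁+j₂+J+1=7
(j₁±m₁, j₂±m₂, J±M) = (1,2,2,2,2,3)
P² = 48/35
sum k=0..1:
  [0] +1/4 = 1/4
  [1] −1/2 = -1/2
S = -1/4
C² = P²·S² = 3/35 ; C = -0.292770

-0.292770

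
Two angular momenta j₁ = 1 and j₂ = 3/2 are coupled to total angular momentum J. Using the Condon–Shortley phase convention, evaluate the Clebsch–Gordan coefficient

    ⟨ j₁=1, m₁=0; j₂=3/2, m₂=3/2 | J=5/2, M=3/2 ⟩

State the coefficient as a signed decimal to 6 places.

+√(2/5) = +0.632456

√[6·0!2!3!/6! · 1!1!3!0!4!1!] = √(72/5)
  +(−1)^0/∏(0,0,1,3,1,0)! = 1/6  (running 1/6)
⟨..|..⟩ = √(72/5)·(1/6) = +0.632456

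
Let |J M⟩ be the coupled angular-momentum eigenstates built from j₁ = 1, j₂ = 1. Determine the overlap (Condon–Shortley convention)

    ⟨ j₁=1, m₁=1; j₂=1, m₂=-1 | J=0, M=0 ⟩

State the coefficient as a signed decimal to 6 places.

j₁+j₂−J=2  J+j₁−j₂=0  J−j₁+j₂=0  j₁+j₂+J+1=3
(j₁±m₁, j₂±m₂, J±M) = (2,0,0,2,0,0)
P² = 4/3
sum k=0..0:
  [0] +1/2 = 1/2
S = 1/2
C² = P²·S² = 1/3 ; C = +0.577350

+√(1/3) ≈ +0.577350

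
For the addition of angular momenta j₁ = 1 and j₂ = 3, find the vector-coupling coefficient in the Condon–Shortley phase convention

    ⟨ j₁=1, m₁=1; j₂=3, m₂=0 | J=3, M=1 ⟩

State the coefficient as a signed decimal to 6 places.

+√(1/2) = +0.707107

√[7·1!1!5!/8! · 2!0!3!3!4!2!] = √(72)
  +(−1)^0/∏(0,1,0,3,1,2)! = 1/12  (running 1/12)
⟨..|..⟩ = √(72)·(1/12) = +0.707107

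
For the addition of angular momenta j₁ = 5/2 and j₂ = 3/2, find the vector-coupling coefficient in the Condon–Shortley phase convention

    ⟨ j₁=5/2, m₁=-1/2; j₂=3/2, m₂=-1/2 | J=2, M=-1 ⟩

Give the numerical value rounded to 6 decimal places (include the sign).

triangle: 2!×3!×1!/7! = 12/5040
(j±m)!: 2!×3!×1!×2!×1!×3! = 144
prefactor² = (2J+1)×Δ×N² = 12/7
  k=0: +1/(0!×2!×3!×1!×0!×0!) = 1/12
  k=1: −1/(1!×1!×2!×0!×1!×1!) = -1/2
Σ = -5/12  ⇒  CG² = 12/7×(-5/12)² = 25/84
CG = −√(25/84) = -0.545545

−√(25/84) = -0.545545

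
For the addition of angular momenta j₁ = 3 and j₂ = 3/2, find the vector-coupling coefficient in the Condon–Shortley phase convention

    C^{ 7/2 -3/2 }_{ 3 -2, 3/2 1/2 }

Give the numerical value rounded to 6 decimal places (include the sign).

√[8·1!5!2!/9! · 1!5!2!1!2!5!] = √(6400/21)
  +(−1)^0/∏(0,1,5,2,0,0)! = 1/240  (running 1/240)
  +(−1)^1/∏(1,0,4,1,1,1)! = -1/24  (running -3/80)
⟨..|..⟩ = √(6400/21)·(-3/80) = -0.654654

−√(3/7) ≈ -0.654654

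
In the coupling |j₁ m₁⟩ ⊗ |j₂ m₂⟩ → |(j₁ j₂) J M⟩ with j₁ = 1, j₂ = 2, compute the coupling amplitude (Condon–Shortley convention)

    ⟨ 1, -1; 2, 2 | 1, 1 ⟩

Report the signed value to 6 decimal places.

triangle: 2!*0!*2!/5! = 4/120
(j±m)!: 0!*2!*4!*0!*2!*0! = 96
prefactor² = (2J+1)*Δ*N² = 48/5
  k=2: +1/(2!*0!*0!*2!*0!*0!) = 1/4
Σ = 1/4  ⇒  CG² = 48/5*1/4² = 3/5
CG = +√(3/5) = +0.774597

+0.774597  (= +√(3/5))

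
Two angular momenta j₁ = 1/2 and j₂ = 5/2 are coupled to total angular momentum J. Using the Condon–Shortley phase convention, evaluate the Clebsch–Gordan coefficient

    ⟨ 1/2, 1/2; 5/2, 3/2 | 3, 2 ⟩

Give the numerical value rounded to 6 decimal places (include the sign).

+√(5/6) = +0.912871

j₁+j₂−J=0  J+j₁−j₂=1  J−j₁+j₂=5  j₁+j₂+J+1=7
(j₁±m₁, j₂±m₂, J±M) = (1,0,4,1,5,1)
P² = 480
sum k=0..0:
  [0] +1/24 = 1/24
S = 1/24
C² = P²·S² = 5/6 ; C = +0.912871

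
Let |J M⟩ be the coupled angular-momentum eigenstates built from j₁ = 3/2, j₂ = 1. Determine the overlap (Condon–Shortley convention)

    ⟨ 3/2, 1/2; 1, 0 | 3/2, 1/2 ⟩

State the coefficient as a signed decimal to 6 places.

+√(1/15) ≈ +0.258199

triangle: 1!×2!×1!/5! = 2/120
(j±m)!: 2!×1!×1!×1!×2!×1! = 4
prefactor² = (2J+1)×Δ×N² = 4/15
  k=0: +1/(0!×1!×1!×1!×1!×0!) = 1
  k=1: −1/(1!×0!×0!×0!×2!×1!) = -1/2
Σ = 1/2  ⇒  CG² = 4/15×1/2² = 1/15
CG = +√(1/15) = +0.258199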